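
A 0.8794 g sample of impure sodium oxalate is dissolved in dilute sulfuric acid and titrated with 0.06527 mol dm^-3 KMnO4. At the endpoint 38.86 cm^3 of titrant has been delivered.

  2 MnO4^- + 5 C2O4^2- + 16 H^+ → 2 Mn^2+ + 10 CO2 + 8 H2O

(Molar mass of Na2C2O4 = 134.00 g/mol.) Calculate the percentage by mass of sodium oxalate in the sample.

n(KMnO4) = 0.03886 L × 0.06527 mol/L = 2.536 × 10^-3 mol
From the 5:2 ratio, n(Na2C2O4) = 5/2 × 2.536 × 10^-3 = 6.341 × 10^-3 mol
mass of Na2C2O4 = 6.341 × 10^-3 × 134.00 g/mol = 0.8497 g
% Na2C2O4 = 0.8497 / 0.8794 × 100 = 96.62 %

96.62 %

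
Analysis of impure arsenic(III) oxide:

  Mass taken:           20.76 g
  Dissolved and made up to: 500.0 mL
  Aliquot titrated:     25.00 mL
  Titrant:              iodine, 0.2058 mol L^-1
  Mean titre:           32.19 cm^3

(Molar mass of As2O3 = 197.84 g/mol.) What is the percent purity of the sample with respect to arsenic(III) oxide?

63.13 %

As2O3 + 2 I2 + 2 H2O → As2O5 + 4 HI
n(I2) per titration = 0.03219 × 0.2058 = 6.625 × 10^-3 mol
From the 1:2 ratio, n(As2O3) in each aliquot = 1/2 × 6.625 × 10^-3 = 3.312 × 10^-3 mol
n(As2O3) in the whole flask = 3.312 × 10^-3 × 500.0/25.00 = 0.06625 mol
mass of As2O3 = 0.06625 × 197.84 = 13.11 g
% As2O3 = 13.11 / 20.76 × 100 = 63.13 %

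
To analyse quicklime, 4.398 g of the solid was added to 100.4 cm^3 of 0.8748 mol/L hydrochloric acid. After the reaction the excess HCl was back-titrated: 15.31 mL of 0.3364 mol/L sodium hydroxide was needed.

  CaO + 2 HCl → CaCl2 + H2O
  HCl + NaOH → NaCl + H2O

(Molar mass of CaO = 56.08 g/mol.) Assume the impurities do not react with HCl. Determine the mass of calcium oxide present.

n(HCl) added = 0.1004 × 0.8748 = 0.08783 mol
n(NaOH) used in back-titration = 0.01531 × 0.3364 = 5.150 × 10^-3 mol
n(HCl) left over = 5.150 × 10^-3 mol (1:1 ratio)
n(HCl) consumed by analyte = 0.08783 − 5.150 × 10^-3 = 0.08268 mol
From the 1:2 ratio, n(CaO) = 1/2 × 0.08268 = 0.04134 mol
mass of CaO = 0.04134 × 56.08 = 2.318 g

2.318 g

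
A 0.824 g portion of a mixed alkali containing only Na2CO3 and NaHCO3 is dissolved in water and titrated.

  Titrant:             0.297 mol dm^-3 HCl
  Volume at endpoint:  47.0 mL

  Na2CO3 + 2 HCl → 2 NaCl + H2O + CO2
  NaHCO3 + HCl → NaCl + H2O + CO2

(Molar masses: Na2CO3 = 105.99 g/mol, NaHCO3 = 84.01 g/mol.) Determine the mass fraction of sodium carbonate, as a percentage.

n(HCl) = 0.0470 × 0.297 = 0.0140 mol
Let x = n(Na2CO3), y = n(NaHCO3).
Titrant: 2x + 1y = 0.0140;  mass: 105.99x + 84.01y = 0.824
Solving, x = 5.62 × 10^-3 mol, y = 2.72 × 10^-3 mol
mass of Na2CO3 = 5.62 × 10^-3 × 105.99 = 0.596 g
% Na2CO3 = 0.596 / 0.824 × 100 = 72.3 %

72.3 %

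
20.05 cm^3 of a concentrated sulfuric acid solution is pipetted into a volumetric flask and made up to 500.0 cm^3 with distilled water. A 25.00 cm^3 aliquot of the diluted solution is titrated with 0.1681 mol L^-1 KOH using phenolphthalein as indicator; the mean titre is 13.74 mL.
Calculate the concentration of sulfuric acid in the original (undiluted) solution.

H2SO4 + 2 KOH → K2SO4 + 2 H2O
n(KOH) = 0.01374 × 0.1681 = 2.310 × 10^-3 mol
From the 1:2 ratio, n(H2SO4) in the aliquot = 1/2 × 2.310 × 10^-3 = 1.155 × 10^-3 mol
[H2SO4]_dilute = 1.155 × 10^-3 / 0.02500 = 0.04619 mol/L
Dilution factor = 500.0 / 20.05 = 24.94
[H2SO4]_stock = 0.04619 × 24.94 = 1.152 mol/L

1.152 mol/L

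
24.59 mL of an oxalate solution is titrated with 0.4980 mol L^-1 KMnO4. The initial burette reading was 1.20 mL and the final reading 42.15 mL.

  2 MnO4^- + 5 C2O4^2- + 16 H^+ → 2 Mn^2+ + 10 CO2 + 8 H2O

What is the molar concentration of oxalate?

n(KMnO4) = 0.04095 L × 0.4980 mol/L = 0.02039 mol
From the 5:2 mole ratio, n(C2O4^2-) = 5/2 × 0.02039 = 0.05098 mol
[C2O4^2-] = 0.05098 mol / 0.02459 L = 2.073 mol/L

2.073 mol/L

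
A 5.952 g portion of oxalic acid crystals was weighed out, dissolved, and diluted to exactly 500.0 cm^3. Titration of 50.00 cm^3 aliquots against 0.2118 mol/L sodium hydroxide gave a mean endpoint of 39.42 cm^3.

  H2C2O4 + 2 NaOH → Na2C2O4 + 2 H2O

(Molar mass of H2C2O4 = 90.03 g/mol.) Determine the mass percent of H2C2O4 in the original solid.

63.14 %

n(NaOH) per titration = 0.03942 × 0.2118 = 8.349 × 10^-3 mol
From the 1:2 ratio, n(H2C2O4) in each aliquot = 1/2 × 8.349 × 10^-3 = 4.175 × 10^-3 mol
n(H2C2O4) in the whole flask = 4.175 × 10^-3 × 500.0/50.00 = 0.04175 mol
mass of H2C2O4 = 0.04175 × 90.03 = 3.758 g
% H2C2O4 = 3.758 / 5.952 × 100 = 63.14 %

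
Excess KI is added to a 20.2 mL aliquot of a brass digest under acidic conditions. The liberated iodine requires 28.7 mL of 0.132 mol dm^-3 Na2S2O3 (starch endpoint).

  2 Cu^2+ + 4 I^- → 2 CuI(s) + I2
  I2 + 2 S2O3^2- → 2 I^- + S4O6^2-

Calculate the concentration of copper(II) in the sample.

0.188 mol/L

n(S2O3^2-) = 0.0287 × 0.132 = 3.79 × 10^-3 mol
n(I2) = n(S2O3^2-)/2 = 1.89 × 10^-3 mol
From the 2:1 ratio, n(Cu2+) in the aliquot = 2/1 × 1.89 × 10^-3 = 3.79 × 10^-3 mol
[Cu2+] = 3.79 × 10^-3 / 0.0202 = 0.188 mol/L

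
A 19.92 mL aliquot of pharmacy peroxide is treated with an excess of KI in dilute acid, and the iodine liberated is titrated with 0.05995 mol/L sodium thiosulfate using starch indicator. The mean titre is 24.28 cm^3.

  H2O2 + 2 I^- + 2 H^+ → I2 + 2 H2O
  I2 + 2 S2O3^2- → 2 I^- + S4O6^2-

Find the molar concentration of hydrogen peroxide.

n(S2O3^2-) = 0.02428 × 0.05995 = 1.456 × 10^-3 mol
n(I2) = n(S2O3^2-)/2 = 7.278 × 10^-4 mol
n(H2O2) in the aliquot = 7.278 × 10^-4 mol (1:1 ratio)
[H2O2] = 7.278 × 10^-4 / 0.01992 = 0.03654 mol/L

0.03654 mol/L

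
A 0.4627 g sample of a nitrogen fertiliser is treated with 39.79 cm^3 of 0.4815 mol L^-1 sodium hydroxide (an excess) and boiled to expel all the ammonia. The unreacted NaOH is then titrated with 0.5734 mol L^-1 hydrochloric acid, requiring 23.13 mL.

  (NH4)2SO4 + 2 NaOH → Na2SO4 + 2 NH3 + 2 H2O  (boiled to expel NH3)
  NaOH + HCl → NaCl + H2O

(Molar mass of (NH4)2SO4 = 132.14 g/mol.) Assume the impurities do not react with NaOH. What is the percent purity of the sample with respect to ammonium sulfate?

n(NaOH) added = 0.03979 × 0.4815 = 0.01916 mol
n(HCl) used in back-titration = 0.02313 × 0.5734 = 0.01326 mol
n(NaOH) left over = 0.01326 mol (1:1 ratio)
n(NaOH) consumed by analyte = 0.01916 − 0.01326 = 5.896 × 10^-3 mol
From the 1:2 ratio, n((NH4)2SO4) = 1/2 × 5.896 × 10^-3 = 2.948 × 10^-3 mol
mass of (NH4)2SO4 = 2.948 × 10^-3 × 132.14 = 0.3896 g
% (NH4)2SO4 = 0.3896 / 0.4627 × 100 = 84.19 %

84.19 %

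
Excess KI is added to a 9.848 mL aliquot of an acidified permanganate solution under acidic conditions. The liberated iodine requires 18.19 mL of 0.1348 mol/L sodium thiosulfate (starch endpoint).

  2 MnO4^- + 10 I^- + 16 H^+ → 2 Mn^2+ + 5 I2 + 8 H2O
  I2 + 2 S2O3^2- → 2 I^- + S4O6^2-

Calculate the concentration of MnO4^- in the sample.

0.04980 mol/L

n(S2O3^2-) = 0.01819 × 0.1348 = 2.452 × 10^-3 mol
n(I2) = n(S2O3^2-)/2 = 1.226 × 10^-3 mol
From the 2:5 ratio, n(MnO4^-) in the aliquot = 2/5 × 1.226 × 10^-3 = 4.904 × 10^-4 mol
[MnO4^-] = 4.904 × 10^-4 / 0.009848 = 0.04980 mol/L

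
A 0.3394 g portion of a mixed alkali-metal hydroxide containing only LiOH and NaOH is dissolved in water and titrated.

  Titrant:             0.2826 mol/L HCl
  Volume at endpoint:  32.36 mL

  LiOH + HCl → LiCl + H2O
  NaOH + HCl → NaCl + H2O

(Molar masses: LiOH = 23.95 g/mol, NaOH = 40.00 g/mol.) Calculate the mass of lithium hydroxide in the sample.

0.03939 g

n(HCl) = 0.03236 × 0.2826 = 9.145 × 10^-3 mol
Let x = n(LiOH), y = n(NaOH).
Titrant: 1x + 1y = 9.145 × 10^-3;  mass: 23.95x + 40.00y = 0.3394
Solving, x = 1.645 × 10^-3 mol, y = 7.500 × 10^-3 mol
mass of LiOH = 1.645 × 10^-3 × 23.95 = 0.03939 g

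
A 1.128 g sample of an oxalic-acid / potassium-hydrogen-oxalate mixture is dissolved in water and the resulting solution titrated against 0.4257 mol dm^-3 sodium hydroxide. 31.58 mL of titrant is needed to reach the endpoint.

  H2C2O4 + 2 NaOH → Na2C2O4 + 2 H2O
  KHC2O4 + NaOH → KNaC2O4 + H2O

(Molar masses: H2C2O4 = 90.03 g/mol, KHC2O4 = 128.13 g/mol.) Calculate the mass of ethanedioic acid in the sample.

0.3220 g

n(NaOH) = 0.03158 × 0.4257 = 0.01344 mol
Let x = n(H2C2O4), y = n(KHC2O4).
Titrant: 2x + 1y = 0.01344;  mass: 90.03x + 128.13y = 1.128
Solving, x = 3.577 × 10^-3 mol, y = 6.291 × 10^-3 mol
mass of H2C2O4 = 3.577 × 10^-3 × 90.03 = 0.3220 g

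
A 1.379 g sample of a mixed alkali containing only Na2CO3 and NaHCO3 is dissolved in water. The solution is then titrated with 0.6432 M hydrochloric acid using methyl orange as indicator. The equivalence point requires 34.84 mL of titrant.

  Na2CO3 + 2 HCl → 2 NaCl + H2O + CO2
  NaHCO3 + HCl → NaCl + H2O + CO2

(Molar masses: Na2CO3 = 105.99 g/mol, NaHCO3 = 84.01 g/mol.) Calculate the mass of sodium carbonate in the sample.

0.8605 g

n(HCl) = 0.03484 × 0.6432 = 0.02241 mol
Let x = n(Na2CO3), y = n(NaHCO3).
Titrant: 2x + 1y = 0.02241;  mass: 105.99x + 84.01y = 1.379
Solving, x = 8.118 × 10^-3 mol, y = 6.172 × 10^-3 mol
mass of Na2CO3 = 8.118 × 10^-3 × 105.99 = 0.8605 g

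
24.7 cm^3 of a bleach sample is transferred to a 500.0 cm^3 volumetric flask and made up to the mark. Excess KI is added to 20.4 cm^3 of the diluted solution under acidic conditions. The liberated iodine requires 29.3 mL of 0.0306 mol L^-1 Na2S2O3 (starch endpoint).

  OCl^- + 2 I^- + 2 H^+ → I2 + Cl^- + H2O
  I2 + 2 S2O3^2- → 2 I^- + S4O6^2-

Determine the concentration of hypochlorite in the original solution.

0.445 mol/L

n(S2O3^2-) = 0.0293 × 0.0306 = 8.97 × 10^-4 mol
n(I2) = n(S2O3^2-)/2 = 4.48 × 10^-4 mol
n(OCl^-) in the aliquot = 4.48 × 10^-4 mol (1:1 ratio)
[OCl^-]_dilute = 4.48 × 10^-4 / 0.0204 = 0.0220 mol/L
[OCl^-]_original = 0.0220 × 500.0/24.7 = 0.445 mol/L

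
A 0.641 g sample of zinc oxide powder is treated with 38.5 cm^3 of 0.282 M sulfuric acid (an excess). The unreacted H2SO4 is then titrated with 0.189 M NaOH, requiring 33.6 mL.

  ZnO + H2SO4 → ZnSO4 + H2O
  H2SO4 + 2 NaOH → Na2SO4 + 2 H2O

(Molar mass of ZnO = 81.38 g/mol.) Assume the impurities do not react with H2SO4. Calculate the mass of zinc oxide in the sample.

n(H2SO4) added = 0.0385 × 0.282 = 0.0109 mol
n(NaOH) used in back-titration = 0.0336 × 0.189 = 6.35 × 10^-3 mol
From the 1:2 ratio, n(H2SO4) left over = 1/2 × 6.35 × 10^-3 = 3.18 × 10^-3 mol
n(H2SO4) consumed by analyte = 0.0109 − 3.18 × 10^-3 = 7.68 × 10^-3 mol
n(ZnO) = 7.68 × 10^-3 mol (1:1 ratio)
mass of ZnO = 7.68 × 10^-3 × 81.38 = 0.625 g

0.625 g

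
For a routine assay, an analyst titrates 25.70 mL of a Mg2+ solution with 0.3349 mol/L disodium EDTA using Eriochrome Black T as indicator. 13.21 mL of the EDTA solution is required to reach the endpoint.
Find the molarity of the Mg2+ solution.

0.1721 mol/L

Mg^2+ + EDTA^4- → [Mg(EDTA)]^2-
n(EDTA) = 0.01321 L × 0.3349 mol/L = 4.424 × 10^-3 mol
n(Mg2+) = 4.424 × 10^-3 mol (1:1 mole ratio)
[Mg2+] = 4.424 × 10^-3 mol / 0.02570 L = 0.1721 mol/L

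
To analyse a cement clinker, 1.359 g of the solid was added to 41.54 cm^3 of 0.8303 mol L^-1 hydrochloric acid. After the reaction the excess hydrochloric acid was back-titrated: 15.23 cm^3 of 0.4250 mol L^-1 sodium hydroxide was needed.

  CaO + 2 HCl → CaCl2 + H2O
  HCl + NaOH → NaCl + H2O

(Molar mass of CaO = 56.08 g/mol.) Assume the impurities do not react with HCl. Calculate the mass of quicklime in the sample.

0.7856 g

n(HCl) added = 0.04154 × 0.8303 = 0.03449 mol
n(NaOH) used in back-titration = 0.01523 × 0.4250 = 6.473 × 10^-3 mol
n(HCl) left over = 6.473 × 10^-3 mol (1:1 ratio)
n(HCl) consumed by analyte = 0.03449 − 6.473 × 10^-3 = 0.02802 mol
From the 1:2 ratio, n(CaO) = 1/2 × 0.02802 = 0.01401 mol
mass of CaO = 0.01401 × 56.08 = 0.7856 g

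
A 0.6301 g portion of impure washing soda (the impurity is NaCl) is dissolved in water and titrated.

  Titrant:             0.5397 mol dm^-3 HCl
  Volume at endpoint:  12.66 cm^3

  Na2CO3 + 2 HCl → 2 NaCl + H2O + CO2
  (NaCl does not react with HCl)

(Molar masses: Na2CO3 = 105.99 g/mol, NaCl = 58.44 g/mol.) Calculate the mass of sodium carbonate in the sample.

0.3621 g

n(HCl) = 0.01266 × 0.5397 = 6.833 × 10^-3 mol
Let x = n(Na2CO3), y = n(NaCl).
Titrant: 2x = 6.833 × 10^-3;  mass: 105.99x + 58.44y = 0.6301
Solving, x = 3.416 × 10^-3 mol, y = 4.586 × 10^-3 mol
mass of Na2CO3 = 3.416 × 10^-3 × 105.99 = 0.3621 g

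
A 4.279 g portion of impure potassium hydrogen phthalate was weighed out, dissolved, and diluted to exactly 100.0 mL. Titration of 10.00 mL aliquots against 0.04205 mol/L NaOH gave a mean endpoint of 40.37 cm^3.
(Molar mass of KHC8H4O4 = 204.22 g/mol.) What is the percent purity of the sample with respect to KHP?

KHC8H4O4 + NaOH → KNaC8H4O4 + H2O
n(NaOH) per titration = 0.04037 × 0.04205 = 1.698 × 10^-3 mol
n(KHC8H4O4) in each aliquot = 1.698 × 10^-3 mol (1:1 ratio)
n(KHC8H4O4) in the whole flask = 1.698 × 10^-3 × 100.0/10.00 = 0.01698 mol
mass of KHC8H4O4 = 0.01698 × 204.22 = 3.467 g
% KHC8H4O4 = 3.467 / 4.279 × 100 = 81.02 %

81.02 %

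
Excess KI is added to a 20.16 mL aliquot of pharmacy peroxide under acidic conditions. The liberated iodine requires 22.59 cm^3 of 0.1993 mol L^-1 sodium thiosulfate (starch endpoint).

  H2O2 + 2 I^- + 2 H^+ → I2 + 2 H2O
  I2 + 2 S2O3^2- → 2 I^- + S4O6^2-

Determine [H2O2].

n(S2O3^2-) = 0.02259 × 0.1993 = 4.502 × 10^-3 mol
n(I2) = n(S2O3^2-)/2 = 2.251 × 10^-3 mol
n(H2O2) in the aliquot = 2.251 × 10^-3 mol (1:1 ratio)
[H2O2] = 2.251 × 10^-3 / 0.02016 = 0.1117 mol/L

0.1117 mol/L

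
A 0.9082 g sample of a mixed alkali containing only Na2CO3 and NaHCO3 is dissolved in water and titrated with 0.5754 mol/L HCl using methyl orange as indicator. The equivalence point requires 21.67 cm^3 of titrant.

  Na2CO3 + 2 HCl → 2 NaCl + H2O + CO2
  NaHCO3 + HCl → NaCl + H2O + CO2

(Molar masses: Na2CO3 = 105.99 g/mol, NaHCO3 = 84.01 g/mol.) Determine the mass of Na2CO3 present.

0.2380 g

n(HCl) = 0.02167 × 0.5754 = 0.01247 mol
Let x = n(Na2CO3), y = n(NaHCO3).
Titrant: 2x + 1y = 0.01247;  mass: 105.99x + 84.01y = 0.9082
Solving, x = 2.246 × 10^-3 mol, y = 7.977 × 10^-3 mol
mass of Na2CO3 = 2.246 × 10^-3 × 105.99 = 0.2380 g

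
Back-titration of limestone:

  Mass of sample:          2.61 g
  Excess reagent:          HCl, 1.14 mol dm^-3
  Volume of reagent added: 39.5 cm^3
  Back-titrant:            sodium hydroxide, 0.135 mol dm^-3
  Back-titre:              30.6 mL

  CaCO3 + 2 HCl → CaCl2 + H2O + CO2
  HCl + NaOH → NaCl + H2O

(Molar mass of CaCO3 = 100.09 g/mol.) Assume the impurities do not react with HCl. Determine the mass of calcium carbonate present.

n(HCl) added = 0.0395 × 1.14 = 0.0450 mol
n(NaOH) used in back-titration = 0.0306 × 0.135 = 4.13 × 10^-3 mol
n(HCl) left over = 4.13 × 10^-3 mol (1:1 ratio)
n(HCl) consumed by analyte = 0.0450 − 4.13 × 10^-3 = 0.0409 mol
From the 1:2 ratio, n(CaCO3) = 1/2 × 0.0409 = 0.0204 mol
mass of CaCO3 = 0.0204 × 100.09 = 2.05 g

2.05 g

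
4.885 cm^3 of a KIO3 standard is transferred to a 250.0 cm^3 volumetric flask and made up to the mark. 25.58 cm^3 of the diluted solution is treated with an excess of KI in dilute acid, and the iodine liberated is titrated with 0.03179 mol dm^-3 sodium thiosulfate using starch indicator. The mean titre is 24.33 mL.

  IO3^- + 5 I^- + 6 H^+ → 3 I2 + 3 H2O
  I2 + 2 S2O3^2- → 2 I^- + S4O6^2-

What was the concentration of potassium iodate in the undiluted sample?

n(S2O3^2-) = 0.02433 × 0.03179 = 7.735 × 10^-4 mol
n(I2) = n(S2O3^2-)/2 = 3.867 × 10^-4 mol
From the 1:3 ratio, n(IO3^-) in the aliquot = 1/3 × 3.867 × 10^-4 = 1.289 × 10^-4 mol
[IO3^-]_dilute = 1.289 × 10^-4 / 0.02558 = 0.005039 mol/L
[IO3^-]_original = 0.005039 × 250.0/4.885 = 0.2579 mol/L

0.2579 mol/L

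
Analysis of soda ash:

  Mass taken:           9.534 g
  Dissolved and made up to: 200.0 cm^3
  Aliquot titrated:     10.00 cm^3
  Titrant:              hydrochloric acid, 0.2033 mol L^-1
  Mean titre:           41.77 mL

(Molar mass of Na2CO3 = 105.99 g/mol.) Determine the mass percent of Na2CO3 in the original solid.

Na2CO3 + 2 HCl → 2 NaCl + H2O + CO2
n(HCl) per titration = 0.04177 × 0.2033 = 8.492 × 10^-3 mol
From the 1:2 ratio, n(Na2CO3) in each aliquot = 1/2 × 8.492 × 10^-3 = 4.246 × 10^-3 mol
n(Na2CO3) in the whole flask = 4.246 × 10^-3 × 200.0/10.00 = 0.08492 mol
mass of Na2CO3 = 0.08492 × 105.99 = 9.001 g
% Na2CO3 = 9.001 / 9.534 × 100 = 94.40 %

94.40 %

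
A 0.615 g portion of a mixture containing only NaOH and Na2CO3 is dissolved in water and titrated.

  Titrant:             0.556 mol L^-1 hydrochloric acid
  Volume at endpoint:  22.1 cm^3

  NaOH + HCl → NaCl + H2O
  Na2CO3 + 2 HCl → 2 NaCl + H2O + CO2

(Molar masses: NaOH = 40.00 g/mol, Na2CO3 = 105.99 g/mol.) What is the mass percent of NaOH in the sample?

n(HCl) = 0.0221 × 0.556 = 0.0123 mol
Let x = n(NaOH), y = n(Na2CO3).
Titrant: 1x + 2y = 0.0123;  mass: 40.00x + 105.99y = 0.615
Solving, x = 2.78 × 10^-3 mol, y = 4.75 × 10^-3 mol
mass of NaOH = 2.78 × 10^-3 × 40.00 = 0.111 g
% NaOH = 0.111 / 0.615 × 100 = 18.1 %

18.1 %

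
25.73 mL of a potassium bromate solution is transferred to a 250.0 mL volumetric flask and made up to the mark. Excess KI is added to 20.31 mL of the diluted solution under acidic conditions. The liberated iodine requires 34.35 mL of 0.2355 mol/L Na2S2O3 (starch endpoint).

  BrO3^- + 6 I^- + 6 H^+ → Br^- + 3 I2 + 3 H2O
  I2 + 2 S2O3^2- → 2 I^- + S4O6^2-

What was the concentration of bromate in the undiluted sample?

n(S2O3^2-) = 0.03435 × 0.2355 = 8.089 × 10^-3 mol
n(I2) = n(S2O3^2-)/2 = 4.045 × 10^-3 mol
From the 1:3 ratio, n(BrO3^-) in the aliquot = 1/3 × 4.045 × 10^-3 = 1.348 × 10^-3 mol
[BrO3^-]_dilute = 1.348 × 10^-3 / 0.02031 = 0.06638 mol/L
[BrO3^-]_original = 0.06638 × 250.0/25.73 = 0.6450 mol/L

0.6450 mol/L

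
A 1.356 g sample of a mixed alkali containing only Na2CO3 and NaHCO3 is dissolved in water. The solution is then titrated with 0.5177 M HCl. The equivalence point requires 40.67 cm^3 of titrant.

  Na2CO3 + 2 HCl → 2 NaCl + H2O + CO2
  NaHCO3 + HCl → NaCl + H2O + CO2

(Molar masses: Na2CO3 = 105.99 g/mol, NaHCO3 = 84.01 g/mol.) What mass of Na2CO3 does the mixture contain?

0.7054 g

n(HCl) = 0.04067 × 0.5177 = 0.02105 mol
Let x = n(Na2CO3), y = n(NaHCO3).
Titrant: 2x + 1y = 0.02105;  mass: 105.99x + 84.01y = 1.356
Solving, x = 6.655 × 10^-3 mol, y = 7.745 × 10^-3 mol
mass of Na2CO3 = 6.655 × 10^-3 × 105.99 = 0.7054 g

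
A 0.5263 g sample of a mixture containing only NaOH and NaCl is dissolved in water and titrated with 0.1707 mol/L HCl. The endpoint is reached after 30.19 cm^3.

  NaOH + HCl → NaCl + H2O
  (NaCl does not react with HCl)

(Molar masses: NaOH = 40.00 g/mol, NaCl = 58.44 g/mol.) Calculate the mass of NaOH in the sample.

0.2061 g

n(HCl) = 0.03019 × 0.1707 = 5.153 × 10^-3 mol
Let x = n(NaOH), y = n(NaCl).
Titrant: 1x = 5.153 × 10^-3;  mass: 40.00x + 58.44y = 0.5263
Solving, x = 5.153 × 10^-3 mol, y = 5.478 × 10^-3 mol
mass of NaOH = 5.153 × 10^-3 × 40.00 = 0.2061 g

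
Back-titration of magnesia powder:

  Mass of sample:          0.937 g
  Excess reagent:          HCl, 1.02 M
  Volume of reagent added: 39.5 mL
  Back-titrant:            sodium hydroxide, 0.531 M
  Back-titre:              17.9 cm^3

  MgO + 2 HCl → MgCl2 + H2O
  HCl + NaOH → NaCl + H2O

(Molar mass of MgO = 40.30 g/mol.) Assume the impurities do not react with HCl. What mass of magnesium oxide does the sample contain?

n(HCl) added = 0.0395 × 1.02 = 0.0403 mol
n(NaOH) used in back-titration = 0.0179 × 0.531 = 9.50 × 10^-3 mol
n(HCl) left over = 9.50 × 10^-3 mol (1:1 ratio)
n(HCl) consumed by analyte = 0.0403 − 9.50 × 10^-3 = 0.0308 mol
From the 1:2 ratio, n(MgO) = 1/2 × 0.0308 = 0.0154 mol
mass of MgO = 0.0154 × 40.30 = 0.620 g

0.620 g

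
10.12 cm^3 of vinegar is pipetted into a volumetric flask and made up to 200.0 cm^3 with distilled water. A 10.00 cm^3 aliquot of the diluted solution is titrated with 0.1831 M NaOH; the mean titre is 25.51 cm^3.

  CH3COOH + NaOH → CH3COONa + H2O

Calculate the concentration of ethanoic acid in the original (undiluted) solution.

9.231 M

n(NaOH) = 0.02551 × 0.1831 = 4.671 × 10^-3 mol
n(CH3COOH) in the aliquot = 4.671 × 10^-3 mol (1:1 ratio)
[CH3COOH]_dilute = 4.671 × 10^-3 / 0.01000 = 0.4671 mol/L
Dilution factor = 200.0 / 10.12 = 19.76
[CH3COOH]_stock = 0.4671 × 19.76 = 9.231 mol/L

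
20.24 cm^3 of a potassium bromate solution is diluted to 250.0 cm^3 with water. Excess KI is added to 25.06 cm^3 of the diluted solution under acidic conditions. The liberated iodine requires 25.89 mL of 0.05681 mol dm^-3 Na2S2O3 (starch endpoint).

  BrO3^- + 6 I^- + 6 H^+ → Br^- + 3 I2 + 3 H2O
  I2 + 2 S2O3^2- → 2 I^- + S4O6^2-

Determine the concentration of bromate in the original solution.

0.1208 mol/L

n(S2O3^2-) = 0.02589 × 0.05681 = 1.471 × 10^-3 mol
n(I2) = n(S2O3^2-)/2 = 7.354 × 10^-4 mol
From the 1:3 ratio, n(BrO3^-) in the aliquot = 1/3 × 7.354 × 10^-4 = 2.451 × 10^-4 mol
[BrO3^-]_dilute = 2.451 × 10^-4 / 0.02506 = 0.009782 mol/L
[BrO3^-]_original = 0.009782 × 250.0/20.24 = 0.1208 mol/L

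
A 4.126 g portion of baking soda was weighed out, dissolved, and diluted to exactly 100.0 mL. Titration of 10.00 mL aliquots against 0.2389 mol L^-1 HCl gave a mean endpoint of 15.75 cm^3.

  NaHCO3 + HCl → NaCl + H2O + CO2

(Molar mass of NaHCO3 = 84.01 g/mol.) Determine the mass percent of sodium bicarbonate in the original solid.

76.61 %

n(HCl) per titration = 0.01575 × 0.2389 = 3.763 × 10^-3 mol
n(NaHCO3) in each aliquot = 3.763 × 10^-3 mol (1:1 ratio)
n(NaHCO3) in the whole flask = 3.763 × 10^-3 × 100.0/10.00 = 0.03763 mol
mass of NaHCO3 = 0.03763 × 84.01 = 3.161 g
% NaHCO3 = 3.161 / 4.126 × 100 = 76.61 %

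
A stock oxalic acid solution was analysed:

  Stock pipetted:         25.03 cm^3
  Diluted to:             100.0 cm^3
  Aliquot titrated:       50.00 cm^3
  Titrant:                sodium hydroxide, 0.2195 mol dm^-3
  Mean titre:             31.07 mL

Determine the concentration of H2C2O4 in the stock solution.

0.2725 mol/L

H2C2O4 + 2 NaOH → Na2C2O4 + 2 H2O
n(NaOH) = 0.03107 × 0.2195 = 6.820 × 10^-3 mol
From the 1:2 ratio, n(H2C2O4) in the aliquot = 1/2 × 6.820 × 10^-3 = 3.410 × 10^-3 mol
[H2C2O4]_dilute = 3.410 × 10^-3 / 0.05000 = 0.06820 mol/L
Dilution factor = 100.0 / 25.03 = 3.995
[H2C2O4]_stock = 0.06820 × 3.995 = 0.2725 mol/L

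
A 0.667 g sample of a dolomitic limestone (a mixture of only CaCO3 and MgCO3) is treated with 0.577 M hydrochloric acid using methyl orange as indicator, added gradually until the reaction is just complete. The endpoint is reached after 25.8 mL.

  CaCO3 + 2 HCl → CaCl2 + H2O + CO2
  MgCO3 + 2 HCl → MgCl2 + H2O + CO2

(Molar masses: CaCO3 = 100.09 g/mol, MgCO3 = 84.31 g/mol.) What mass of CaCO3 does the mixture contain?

n(HCl) = 0.0258 × 0.577 = 0.0149 mol
Let x = n(CaCO3), y = n(MgCO3).
Titrant: 2x + 2y = 0.0149;  mass: 100.09x + 84.31y = 0.667
Solving, x = 2.50 × 10^-3 mol, y = 4.94 × 10^-3 mol
mass of CaCO3 = 2.50 × 10^-3 × 100.09 = 0.250 g

0.250 g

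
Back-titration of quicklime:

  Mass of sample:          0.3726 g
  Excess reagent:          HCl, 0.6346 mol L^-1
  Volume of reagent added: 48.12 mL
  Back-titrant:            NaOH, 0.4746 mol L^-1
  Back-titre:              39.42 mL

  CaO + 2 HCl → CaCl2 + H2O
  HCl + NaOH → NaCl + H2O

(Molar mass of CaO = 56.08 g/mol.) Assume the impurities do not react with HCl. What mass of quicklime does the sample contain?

0.3317 g

n(HCl) added = 0.04812 × 0.6346 = 0.03054 mol
n(NaOH) used in back-titration = 0.03942 × 0.4746 = 0.01871 mol
n(HCl) left over = 0.01871 mol (1:1 ratio)
n(HCl) consumed by analyte = 0.03054 − 0.01871 = 0.01183 mol
From the 1:2 ratio, n(CaO) = 1/2 × 0.01183 = 5.914 × 10^-3 mol
mass of CaO = 5.914 × 10^-3 × 56.08 = 0.3317 g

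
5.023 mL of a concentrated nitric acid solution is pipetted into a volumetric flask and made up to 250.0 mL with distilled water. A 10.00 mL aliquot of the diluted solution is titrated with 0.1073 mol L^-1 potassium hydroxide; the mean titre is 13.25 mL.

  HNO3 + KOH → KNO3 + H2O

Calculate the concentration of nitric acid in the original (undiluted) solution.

7.076 mol/L

n(KOH) = 0.01325 × 0.1073 = 1.422 × 10^-3 mol
n(HNO3) in the aliquot = 1.422 × 10^-3 mol (1:1 ratio)
[HNO3]_dilute = 1.422 × 10^-3 / 0.01000 = 0.1422 mol/L
Dilution factor = 250.0 / 5.023 = 49.77
[HNO3]_stock = 0.1422 × 49.77 = 7.076 mol/L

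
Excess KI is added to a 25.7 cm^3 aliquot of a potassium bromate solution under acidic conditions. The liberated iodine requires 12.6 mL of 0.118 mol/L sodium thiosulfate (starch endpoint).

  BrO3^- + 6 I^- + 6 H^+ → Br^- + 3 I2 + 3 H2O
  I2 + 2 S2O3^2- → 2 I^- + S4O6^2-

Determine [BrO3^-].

0.00964 mol/L

n(S2O3^2-) = 0.0126 × 0.118 = 1.49 × 10^-3 mol
n(I2) = n(S2O3^2-)/2 = 7.43 × 10^-4 mol
From the 1:3 ratio, n(BrO3^-) in the aliquot = 1/3 × 7.43 × 10^-4 = 2.48 × 10^-4 mol
[BrO3^-] = 2.48 × 10^-4 / 0.0257 = 0.00964 mol/L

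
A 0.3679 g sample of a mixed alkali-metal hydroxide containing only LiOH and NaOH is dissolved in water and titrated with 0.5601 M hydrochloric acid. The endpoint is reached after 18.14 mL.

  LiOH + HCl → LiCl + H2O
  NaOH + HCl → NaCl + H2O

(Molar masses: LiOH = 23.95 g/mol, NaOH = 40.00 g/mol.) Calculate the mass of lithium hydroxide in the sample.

0.05746 g

n(HCl) = 0.01814 × 0.5601 = 0.01016 mol
Let x = n(LiOH), y = n(NaOH).
Titrant: 1x + 1y = 0.01016;  mass: 23.95x + 40.00y = 0.3679
Solving, x = 2.399 × 10^-3 mol, y = 7.761 × 10^-3 mol
mass of LiOH = 2.399 × 10^-3 × 23.95 = 0.05746 g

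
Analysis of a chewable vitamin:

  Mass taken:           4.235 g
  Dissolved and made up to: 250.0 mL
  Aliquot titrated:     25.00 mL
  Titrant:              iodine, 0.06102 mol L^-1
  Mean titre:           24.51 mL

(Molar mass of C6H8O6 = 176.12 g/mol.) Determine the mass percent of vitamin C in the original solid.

C6H8O6 + I2 → C6H6O6 + 2 HI
n(I2) per titration = 0.02451 × 0.06102 = 1.496 × 10^-3 mol
n(C6H8O6) in each aliquot = 1.496 × 10^-3 mol (1:1 ratio)
n(C6H8O6) in the whole flask = 1.496 × 10^-3 × 250.0/25.00 = 0.01496 mol
mass of C6H8O6 = 0.01496 × 176.12 = 2.634 g
% C6H8O6 = 2.634 / 4.235 × 100 = 62.20 %

62.20 %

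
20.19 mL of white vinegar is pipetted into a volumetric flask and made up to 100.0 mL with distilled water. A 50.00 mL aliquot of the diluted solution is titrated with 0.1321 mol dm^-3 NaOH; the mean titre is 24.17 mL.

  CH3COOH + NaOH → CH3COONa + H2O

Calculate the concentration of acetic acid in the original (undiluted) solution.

n(NaOH) = 0.02417 × 0.1321 = 3.193 × 10^-3 mol
n(CH3COOH) in the aliquot = 3.193 × 10^-3 mol (1:1 ratio)
[CH3COOH]_dilute = 3.193 × 10^-3 / 0.05000 = 0.06386 mol/L
Dilution factor = 100.0 / 20.19 = 4.953
[CH3COOH]_stock = 0.06386 × 4.953 = 0.3163 mol/L

0.3163 mol/L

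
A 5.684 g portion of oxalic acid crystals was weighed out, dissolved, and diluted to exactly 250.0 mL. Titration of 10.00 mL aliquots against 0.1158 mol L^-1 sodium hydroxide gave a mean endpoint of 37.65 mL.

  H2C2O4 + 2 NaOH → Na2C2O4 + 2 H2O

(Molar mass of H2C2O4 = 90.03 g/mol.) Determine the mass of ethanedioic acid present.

4.906 g

n(NaOH) per titration = 0.03765 × 0.1158 = 4.360 × 10^-3 mol
From the 1:2 ratio, n(H2C2O4) in each aliquot = 1/2 × 4.360 × 10^-3 = 2.180 × 10^-3 mol
n(H2C2O4) in the whole flask = 2.180 × 10^-3 × 250.0/10.00 = 0.05450 mol
mass of H2C2O4 = 0.05450 × 90.03 = 4.906 g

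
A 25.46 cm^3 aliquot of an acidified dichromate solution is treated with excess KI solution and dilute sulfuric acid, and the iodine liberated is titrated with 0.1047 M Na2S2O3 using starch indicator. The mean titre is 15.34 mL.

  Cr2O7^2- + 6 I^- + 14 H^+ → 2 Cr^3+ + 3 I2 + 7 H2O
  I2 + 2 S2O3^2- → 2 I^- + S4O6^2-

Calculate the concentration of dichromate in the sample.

0.01051 M

n(S2O3^2-) = 0.01534 × 0.1047 = 1.606 × 10^-3 mol
n(I2) = n(S2O3^2-)/2 = 8.030 × 10^-4 mol
From the 1:3 ratio, n(Cr2O7^2-) in the aliquot = 1/3 × 8.030 × 10^-4 = 2.677 × 10^-4 mol
[Cr2O7^2-] = 2.677 × 10^-4 / 0.02546 = 0.01051 mol/L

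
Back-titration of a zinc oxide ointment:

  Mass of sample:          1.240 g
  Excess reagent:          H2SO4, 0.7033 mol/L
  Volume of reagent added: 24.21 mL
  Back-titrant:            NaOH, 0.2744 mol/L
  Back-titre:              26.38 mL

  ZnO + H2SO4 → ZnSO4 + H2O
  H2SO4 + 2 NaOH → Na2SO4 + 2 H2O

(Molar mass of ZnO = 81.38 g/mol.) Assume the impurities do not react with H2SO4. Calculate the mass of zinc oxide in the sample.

n(H2SO4) added = 0.02421 × 0.7033 = 0.01703 mol
n(NaOH) used in back-titration = 0.02638 × 0.2744 = 7.239 × 10^-3 mol
From the 1:2 ratio, n(H2SO4) left over = 1/2 × 7.239 × 10^-3 = 3.619 × 10^-3 mol
n(H2SO4) consumed by analyte = 0.01703 − 3.619 × 10^-3 = 0.01341 mol
n(ZnO) = 0.01341 mol (1:1 ratio)
mass of ZnO = 0.01341 × 81.38 = 1.091 g

1.091 g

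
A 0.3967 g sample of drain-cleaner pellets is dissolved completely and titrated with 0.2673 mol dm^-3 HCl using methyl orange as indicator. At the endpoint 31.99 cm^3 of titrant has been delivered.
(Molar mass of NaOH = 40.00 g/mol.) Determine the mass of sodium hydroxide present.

0.3420 g

NaOH + HCl → NaCl + H2O
n(HCl) = 0.03199 L × 0.2673 mol/L = 8.551 × 10^-3 mol
n(NaOH) = 8.551 × 10^-3 mol (1:1 ratio)
mass of NaOH = 8.551 × 10^-3 × 40.00 g/mol = 0.3420 g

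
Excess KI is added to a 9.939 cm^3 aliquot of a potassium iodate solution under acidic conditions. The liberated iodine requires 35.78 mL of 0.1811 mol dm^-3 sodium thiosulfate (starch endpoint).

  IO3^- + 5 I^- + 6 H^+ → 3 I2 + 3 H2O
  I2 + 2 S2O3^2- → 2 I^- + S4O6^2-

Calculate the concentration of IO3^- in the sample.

n(S2O3^2-) = 0.03578 × 0.1811 = 6.480 × 10^-3 mol
n(I2) = n(S2O3^2-)/2 = 3.240 × 10^-3 mol
From the 1:3 ratio, n(IO3^-) in the aliquot = 1/3 × 3.240 × 10^-3 = 1.080 × 10^-3 mol
[IO3^-] = 1.080 × 10^-3 / 0.009939 = 0.1087 mol/L

0.1087 mol/L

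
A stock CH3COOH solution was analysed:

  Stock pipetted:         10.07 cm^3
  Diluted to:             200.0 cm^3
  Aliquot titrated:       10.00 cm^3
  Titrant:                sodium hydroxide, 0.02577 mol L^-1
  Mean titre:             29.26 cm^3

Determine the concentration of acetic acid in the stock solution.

1.498 mol/L

CH3COOH + NaOH → CH3COONa + H2O
n(NaOH) = 0.02926 × 0.02577 = 7.540 × 10^-4 mol
n(CH3COOH) in the aliquot = 7.540 × 10^-4 mol (1:1 ratio)
[CH3COOH]_dilute = 7.540 × 10^-4 / 0.01000 = 0.07540 mol/L
Dilution factor = 200.0 / 10.07 = 19.86
[CH3COOH]_stock = 0.07540 × 19.86 = 1.498 mol/L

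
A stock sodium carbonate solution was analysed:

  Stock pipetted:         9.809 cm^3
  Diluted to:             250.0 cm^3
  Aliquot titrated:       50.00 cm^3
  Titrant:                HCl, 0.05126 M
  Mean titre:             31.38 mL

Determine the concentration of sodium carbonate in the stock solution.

Na2CO3 + 2 HCl → 2 NaCl + H2O + CO2
n(HCl) = 0.03138 × 0.05126 = 1.609 × 10^-3 mol
From the 1:2 ratio, n(Na2CO3) in the aliquot = 1/2 × 1.609 × 10^-3 = 8.043 × 10^-4 mol
[Na2CO3]_dilute = 8.043 × 10^-4 / 0.05000 = 0.01609 mol/L
Dilution factor = 250.0 / 9.809 = 25.49
[Na2CO3]_stock = 0.01609 × 25.49 = 0.4100 mol/L

0.4100 M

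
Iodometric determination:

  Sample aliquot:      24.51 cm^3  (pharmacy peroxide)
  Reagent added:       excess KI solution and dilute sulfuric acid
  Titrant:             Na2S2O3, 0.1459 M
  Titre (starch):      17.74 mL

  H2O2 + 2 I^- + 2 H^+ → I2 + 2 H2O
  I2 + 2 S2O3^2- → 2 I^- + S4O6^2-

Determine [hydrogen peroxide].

n(S2O3^2-) = 0.01774 × 0.1459 = 2.588 × 10^-3 mol
n(I2) = n(S2O3^2-)/2 = 1.294 × 10^-3 mol
n(H2O2) in the aliquot = 1.294 × 10^-3 mol (1:1 ratio)
[H2O2] = 1.294 × 10^-3 / 0.02451 = 0.05280 mol/L

0.05280 M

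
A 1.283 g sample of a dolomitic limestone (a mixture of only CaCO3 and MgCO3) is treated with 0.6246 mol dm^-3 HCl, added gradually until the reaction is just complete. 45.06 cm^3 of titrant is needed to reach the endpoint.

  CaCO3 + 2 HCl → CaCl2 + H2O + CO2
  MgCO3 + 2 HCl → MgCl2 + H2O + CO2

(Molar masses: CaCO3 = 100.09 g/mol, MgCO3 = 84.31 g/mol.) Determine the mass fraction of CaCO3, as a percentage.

47.74 %

n(HCl) = 0.04506 × 0.6246 = 0.02814 mol
Let x = n(CaCO3), y = n(MgCO3).
Titrant: 2x + 2y = 0.02814;  mass: 100.09x + 84.31y = 1.283
Solving, x = 6.120 × 10^-3 mol, y = 7.952 × 10^-3 mol
mass of CaCO3 = 6.120 × 10^-3 × 100.09 = 0.6125 g
% CaCO3 = 0.6125 / 1.283 × 100 = 47.74 %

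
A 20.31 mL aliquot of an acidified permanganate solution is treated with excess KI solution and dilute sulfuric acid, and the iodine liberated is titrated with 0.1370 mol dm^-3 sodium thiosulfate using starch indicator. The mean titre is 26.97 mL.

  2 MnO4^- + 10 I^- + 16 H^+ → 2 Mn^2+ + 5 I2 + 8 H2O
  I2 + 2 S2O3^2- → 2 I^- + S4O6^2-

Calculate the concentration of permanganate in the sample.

0.03638 mol/L

n(S2O3^2-) = 0.02697 × 0.1370 = 3.695 × 10^-3 mol
n(I2) = n(S2O3^2-)/2 = 1.847 × 10^-3 mol
From the 2:5 ratio, n(MnO4^-) in the aliquot = 2/5 × 1.847 × 10^-3 = 7.390 × 10^-4 mol
[MnO4^-] = 7.390 × 10^-4 / 0.02031 = 0.03638 mol/L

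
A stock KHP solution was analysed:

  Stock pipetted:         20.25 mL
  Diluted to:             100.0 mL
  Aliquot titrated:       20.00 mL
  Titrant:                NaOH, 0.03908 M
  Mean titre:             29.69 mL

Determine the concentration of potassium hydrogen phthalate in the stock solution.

0.2865 M

KHC8H4O4 + NaOH → KNaC8H4O4 + H2O
n(NaOH) = 0.02969 × 0.03908 = 1.160 × 10^-3 mol
n(KHC8H4O4) in the aliquot = 1.160 × 10^-3 mol (1:1 ratio)
[KHC8H4O4]_dilute = 1.160 × 10^-3 / 0.02000 = 0.05801 mol/L
Dilution factor = 100.0 / 20.25 = 4.938
[KHC8H4O4]_stock = 0.05801 × 4.938 = 0.2865 mol/L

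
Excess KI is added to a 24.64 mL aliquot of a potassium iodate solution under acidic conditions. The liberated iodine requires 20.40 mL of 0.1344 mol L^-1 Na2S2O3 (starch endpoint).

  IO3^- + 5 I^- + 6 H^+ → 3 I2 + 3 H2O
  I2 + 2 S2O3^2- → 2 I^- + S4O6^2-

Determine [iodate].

n(S2O3^2-) = 0.02040 × 0.1344 = 2.742 × 10^-3 mol
n(I2) = n(S2O3^2-)/2 = 1.371 × 10^-3 mol
From the 1:3 ratio, n(IO3^-) in the aliquot = 1/3 × 1.371 × 10^-3 = 4.570 × 10^-4 mol
[IO3^-] = 4.570 × 10^-4 / 0.02464 = 0.01855 mol/L

0.01855 mol/L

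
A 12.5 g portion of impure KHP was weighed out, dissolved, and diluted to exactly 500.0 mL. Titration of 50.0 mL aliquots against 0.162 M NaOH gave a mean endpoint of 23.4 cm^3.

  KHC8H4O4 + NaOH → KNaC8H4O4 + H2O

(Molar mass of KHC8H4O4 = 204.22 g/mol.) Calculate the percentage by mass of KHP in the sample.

61.9 %

n(NaOH) per titration = 0.0234 × 0.162 = 3.79 × 10^-3 mol
n(KHC8H4O4) in each aliquot = 3.79 × 10^-3 mol (1:1 ratio)
n(KHC8H4O4) in the whole flask = 3.79 × 10^-3 × 500.0/50.0 = 0.0379 mol
mass of KHC8H4O4 = 0.0379 × 204.22 = 7.74 g
% KHC8H4O4 = 7.74 / 12.5 × 100 = 61.9 %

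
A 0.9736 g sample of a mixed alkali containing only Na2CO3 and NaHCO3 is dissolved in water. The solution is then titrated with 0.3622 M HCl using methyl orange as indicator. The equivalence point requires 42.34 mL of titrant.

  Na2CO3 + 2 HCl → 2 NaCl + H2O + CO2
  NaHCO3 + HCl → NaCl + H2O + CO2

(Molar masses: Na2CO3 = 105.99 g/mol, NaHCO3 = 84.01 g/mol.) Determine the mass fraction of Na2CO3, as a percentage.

55.24 %

n(HCl) = 0.04234 × 0.3622 = 0.01534 mol
Let x = n(Na2CO3), y = n(NaHCO3).
Titrant: 2x + 1y = 0.01534;  mass: 105.99x + 84.01y = 0.9736
Solving, x = 5.074 × 10^-3 mol, y = 5.188 × 10^-3 mol
mass of Na2CO3 = 5.074 × 10^-3 × 105.99 = 0.5378 g
% Na2CO3 = 0.5378 / 0.9736 × 100 = 55.24 %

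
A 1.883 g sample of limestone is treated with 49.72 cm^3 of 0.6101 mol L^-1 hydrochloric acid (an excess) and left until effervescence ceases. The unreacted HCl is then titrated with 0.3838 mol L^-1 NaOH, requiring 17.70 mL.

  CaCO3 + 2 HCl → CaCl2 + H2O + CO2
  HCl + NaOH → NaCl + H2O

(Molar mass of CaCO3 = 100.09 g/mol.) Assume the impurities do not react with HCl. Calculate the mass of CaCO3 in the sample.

n(HCl) added = 0.04972 × 0.6101 = 0.03033 mol
n(NaOH) used in back-titration = 0.01770 × 0.3838 = 6.793 × 10^-3 mol
n(HCl) left over = 6.793 × 10^-3 mol (1:1 ratio)
n(HCl) consumed by analyte = 0.03033 − 6.793 × 10^-3 = 0.02354 mol
From the 1:2 ratio, n(CaCO3) = 1/2 × 0.02354 = 0.01177 mol
mass of CaCO3 = 0.01177 × 100.09 = 1.178 g

1.178 g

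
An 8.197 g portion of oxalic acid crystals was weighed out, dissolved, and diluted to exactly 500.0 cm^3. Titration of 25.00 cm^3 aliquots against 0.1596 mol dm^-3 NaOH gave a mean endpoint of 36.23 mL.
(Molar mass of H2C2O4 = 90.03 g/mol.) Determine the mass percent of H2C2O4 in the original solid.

H2C2O4 + 2 NaOH → Na2C2O4 + 2 H2O
n(NaOH) per titration = 0.03623 × 0.1596 = 5.782 × 10^-3 mol
From the 1:2 ratio, n(H2C2O4) in each aliquot = 1/2 × 5.782 × 10^-3 = 2.891 × 10^-3 mol
n(H2C2O4) in the whole flask = 2.891 × 10^-3 × 500.0/25.00 = 0.05782 mol
mass of H2C2O4 = 0.05782 × 90.03 = 5.206 g
% H2C2O4 = 5.206 / 8.197 × 100 = 63.51 %

63.51 %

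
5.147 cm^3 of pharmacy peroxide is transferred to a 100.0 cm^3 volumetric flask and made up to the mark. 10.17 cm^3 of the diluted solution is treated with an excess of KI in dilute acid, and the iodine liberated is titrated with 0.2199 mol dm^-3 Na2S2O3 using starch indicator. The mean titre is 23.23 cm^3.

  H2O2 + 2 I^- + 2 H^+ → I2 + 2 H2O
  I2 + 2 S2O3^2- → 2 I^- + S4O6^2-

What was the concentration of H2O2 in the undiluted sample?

n(S2O3^2-) = 0.02323 × 0.2199 = 5.108 × 10^-3 mol
n(I2) = n(S2O3^2-)/2 = 2.554 × 10^-3 mol
n(H2O2) in the aliquot = 2.554 × 10^-3 mol (1:1 ratio)
[H2O2]_dilute = 2.554 × 10^-3 / 0.01017 = 0.2511 mol/L
[H2O2]_original = 0.2511 × 100.0/5.147 = 4.879 mol/L

4.879 mol/L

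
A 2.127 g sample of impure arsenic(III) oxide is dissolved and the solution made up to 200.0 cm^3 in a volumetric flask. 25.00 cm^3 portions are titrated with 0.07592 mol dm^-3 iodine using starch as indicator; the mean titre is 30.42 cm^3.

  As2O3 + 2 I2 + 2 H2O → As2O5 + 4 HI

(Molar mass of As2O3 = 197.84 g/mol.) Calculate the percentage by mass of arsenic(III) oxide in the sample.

85.93 %

n(I2) per titration = 0.03042 × 0.07592 = 2.309 × 10^-3 mol
From the 1:2 ratio, n(As2O3) in each aliquot = 1/2 × 2.309 × 10^-3 = 1.155 × 10^-3 mol
n(As2O3) in the whole flask = 1.155 × 10^-3 × 200.0/25.00 = 9.238 × 10^-3 mol
mass of As2O3 = 9.238 × 10^-3 × 197.84 = 1.828 g
% As2O3 = 1.828 / 2.127 × 100 = 85.93 %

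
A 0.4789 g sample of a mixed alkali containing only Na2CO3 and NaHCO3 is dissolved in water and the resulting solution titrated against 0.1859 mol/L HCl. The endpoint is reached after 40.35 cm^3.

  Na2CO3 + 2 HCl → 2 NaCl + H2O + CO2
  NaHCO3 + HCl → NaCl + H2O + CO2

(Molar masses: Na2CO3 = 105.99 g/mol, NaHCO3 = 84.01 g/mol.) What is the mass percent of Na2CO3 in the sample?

n(HCl) = 0.04035 × 0.1859 = 7.501 × 10^-3 mol
Let x = n(Na2CO3), y = n(NaHCO3).
Titrant: 2x + 1y = 7.501 × 10^-3;  mass: 105.99x + 84.01y = 0.4789
Solving, x = 2.439 × 10^-3 mol, y = 2.624 × 10^-3 mol
mass of Na2CO3 = 2.439 × 10^-3 × 105.99 = 0.2585 g
% Na2CO3 = 0.2585 / 0.4789 × 100 = 53.97 %

53.97 %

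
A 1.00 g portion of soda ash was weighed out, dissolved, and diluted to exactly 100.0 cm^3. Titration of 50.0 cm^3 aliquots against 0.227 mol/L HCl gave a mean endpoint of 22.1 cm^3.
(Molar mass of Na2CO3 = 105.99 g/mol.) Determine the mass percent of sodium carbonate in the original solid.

Na2CO3 + 2 HCl → 2 NaCl + H2O + CO2
n(HCl) per titration = 0.0221 × 0.227 = 5.02 × 10^-3 mol
From the 1:2 ratio, n(Na2CO3) in each aliquot = 1/2 × 5.02 × 10^-3 = 2.51 × 10^-3 mol
n(Na2CO3) in the whole flask = 2.51 × 10^-3 × 100.0/50.0 = 5.02 × 10^-3 mol
mass of Na2CO3 = 5.02 × 10^-3 × 105.99 = 0.532 g
% Na2CO3 = 0.532 / 1.00 × 100 = 53.2 %

53.2 %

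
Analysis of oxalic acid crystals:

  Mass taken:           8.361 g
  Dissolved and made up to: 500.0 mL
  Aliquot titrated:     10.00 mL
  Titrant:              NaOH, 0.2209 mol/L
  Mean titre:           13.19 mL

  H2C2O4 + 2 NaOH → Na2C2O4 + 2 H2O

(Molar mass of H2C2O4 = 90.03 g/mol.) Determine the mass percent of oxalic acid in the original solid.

78.43 %

n(NaOH) per titration = 0.01319 × 0.2209 = 2.914 × 10^-3 mol
From the 1:2 ratio, n(H2C2O4) in each aliquot = 1/2 × 2.914 × 10^-3 = 1.457 × 10^-3 mol
n(H2C2O4) in the whole flask = 1.457 × 10^-3 × 500.0/10.00 = 0.07284 mol
mass of H2C2O4 = 0.07284 × 90.03 = 6.558 g
% H2C2O4 = 6.558 / 8.361 × 100 = 78.43 %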